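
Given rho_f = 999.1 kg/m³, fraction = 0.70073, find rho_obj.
Formula: f_{sub} = \frac{\rho_{obj}}{\rho_f}
Substituting knowns: 0.70073 = rho_obj/999.1
Solving for rho_obj: rho_obj = 0.70073·999.1 = 700.1 kg/m³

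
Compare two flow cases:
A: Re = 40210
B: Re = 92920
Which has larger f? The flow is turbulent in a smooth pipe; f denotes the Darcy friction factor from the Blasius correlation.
f(A) = 0.02232, f(B) = 0.0181. Answer: A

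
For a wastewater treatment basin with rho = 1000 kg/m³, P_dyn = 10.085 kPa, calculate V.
Formula: P_{dyn} = \frac{1}{2} \rho V^2
Substituting knowns: 10.085 = 0.5·1000·V²/1000
Solving for V: V = √(2·(10.085·1000)/1000) = 4.491 m/s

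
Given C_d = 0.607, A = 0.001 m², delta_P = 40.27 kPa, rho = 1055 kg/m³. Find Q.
Formula: Q = C_d A \sqrt{\frac{2 \Delta P}{\rho}}
Q = 0.607·0.001·√(2·(40.27·1000)/1055)·1000 = 5.304 L/s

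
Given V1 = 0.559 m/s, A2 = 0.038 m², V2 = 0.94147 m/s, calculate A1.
Formula: V_2 = \frac{A_1 V_1}{A_2}
Substituting knowns: 0.94147 = A1·0.559/0.038
Solving for A1: A1 = 0.94147·0.038/0.559 = 0.064 m²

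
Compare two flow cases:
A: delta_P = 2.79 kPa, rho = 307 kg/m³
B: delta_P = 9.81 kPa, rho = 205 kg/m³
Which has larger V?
V(A) = 4.263 m/s, V(B) = 9.783 m/s. Answer: B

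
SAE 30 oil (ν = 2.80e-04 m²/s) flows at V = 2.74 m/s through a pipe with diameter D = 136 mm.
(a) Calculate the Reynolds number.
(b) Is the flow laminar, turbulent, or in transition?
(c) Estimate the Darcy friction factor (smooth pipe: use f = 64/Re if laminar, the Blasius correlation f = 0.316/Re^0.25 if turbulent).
(a) Re = V·D/ν = 2.74·0.136/2.80e-04 = 1330.9
(b) Flow regime: laminar (Re < 2300)
(c) Friction factor: f = 64/Re = 64/1330.9 = 0.04809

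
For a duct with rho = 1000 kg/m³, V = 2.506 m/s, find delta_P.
Formula: V = \sqrt{\frac{2 \Delta P}{\rho}}
Substituting knowns: 2.506 = √(2·(delta_P·1000)/1000)
Solving for delta_P: delta_P = 2.506²·1000/2/1000 = 3.14 kPa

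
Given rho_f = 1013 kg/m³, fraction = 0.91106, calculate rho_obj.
Formula: f_{sub} = \frac{\rho_{obj}}{\rho_f}
Substituting knowns: 0.91106 = rho_obj/1013
Solving for rho_obj: rho_obj = 0.91106·1013 = 922.9 kg/m³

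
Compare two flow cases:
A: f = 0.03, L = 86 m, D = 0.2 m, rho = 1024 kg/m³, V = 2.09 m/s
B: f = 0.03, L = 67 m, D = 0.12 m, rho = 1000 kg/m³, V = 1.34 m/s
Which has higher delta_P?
delta_P(A) = 28.85 kPa, delta_P(B) = 15.04 kPa. Answer: A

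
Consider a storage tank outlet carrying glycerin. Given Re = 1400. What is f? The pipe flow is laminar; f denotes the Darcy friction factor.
Formula: f = \frac{64}{Re}
f = 64/1400 = 0.04571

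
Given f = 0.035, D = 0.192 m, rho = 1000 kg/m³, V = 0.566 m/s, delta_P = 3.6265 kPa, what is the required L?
Formula: \Delta P = f \frac{L}{D} \frac{\rho V^2}{2}
Substituting knowns: 3.6265 = 0.035·(L/0.192)·0.5·1000·0.566²/1000
Solving for L: L = (3.6265·1000)·0.192/(0.035·0.5·1000·0.566²) = 124.2 m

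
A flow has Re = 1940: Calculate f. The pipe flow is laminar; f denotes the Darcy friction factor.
Formula: f = \frac{64}{Re}
f = 64/1940 = 0.03299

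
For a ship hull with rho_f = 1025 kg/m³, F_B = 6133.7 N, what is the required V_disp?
Formula: F_B = \rho_f g V_{disp}
Substituting knowns: 6133.7 = 1025·9.81·V_disp
Solving for V_disp: V_disp = 6133.7/(1025·9.81) = 0.61 m³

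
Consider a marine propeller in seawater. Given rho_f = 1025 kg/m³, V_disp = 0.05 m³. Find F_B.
Formula: F_B = \rho_f g V_{disp}
F_B = 1025·9.81·0.05 = 502.8 N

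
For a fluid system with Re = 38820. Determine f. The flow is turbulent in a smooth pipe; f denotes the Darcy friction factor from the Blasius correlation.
Formula: f = \frac{0.316}{Re^{0.25}}
f = 0.316/38820^0.25 = 0.02251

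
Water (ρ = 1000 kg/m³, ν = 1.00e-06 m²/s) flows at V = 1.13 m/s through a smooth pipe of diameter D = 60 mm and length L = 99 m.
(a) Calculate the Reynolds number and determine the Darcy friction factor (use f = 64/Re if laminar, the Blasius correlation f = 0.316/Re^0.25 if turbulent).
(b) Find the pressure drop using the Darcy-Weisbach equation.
(a) Re = V·D/ν = 1.13·0.06/1.00e-06 = 67800 → turbulent (Re > 4000); f = 0.316/Re^0.25 = 0.316/67800^0.25 = 0.019583
(b) Darcy-Weisbach: ΔP = f·(L/D)·½ρV²/1000 = 0.019583·(99/0.060)·½·1000·1.13²/1000 = 20.63 kPa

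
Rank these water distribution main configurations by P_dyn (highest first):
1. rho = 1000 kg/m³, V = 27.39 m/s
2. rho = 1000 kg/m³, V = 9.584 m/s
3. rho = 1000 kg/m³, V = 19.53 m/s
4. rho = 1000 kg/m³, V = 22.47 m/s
Case 1: P_dyn = 375.1 kPa
Case 2: P_dyn = 45.93 kPa
Case 3: P_dyn = 190.7 kPa
Case 4: P_dyn = 252.5 kPa
Ranking (highest first): 1, 4, 3, 2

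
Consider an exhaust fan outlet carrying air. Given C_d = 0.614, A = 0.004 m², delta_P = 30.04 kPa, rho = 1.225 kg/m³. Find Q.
Formula: Q = C_d A \sqrt{\frac{2 \Delta P}{\rho}}
Q = 0.614·0.004·√(2·(30.04·1000)/1.225)·1000 = 543.9 L/s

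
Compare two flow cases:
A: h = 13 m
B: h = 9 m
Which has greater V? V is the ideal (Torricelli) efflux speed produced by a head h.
V(A) = 15.97 m/s, V(B) = 13.29 m/s. Answer: A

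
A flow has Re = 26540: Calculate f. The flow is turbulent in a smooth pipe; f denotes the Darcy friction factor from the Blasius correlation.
Formula: f = \frac{0.316}{Re^{0.25}}
f = 0.316/26540^0.25 = 0.02476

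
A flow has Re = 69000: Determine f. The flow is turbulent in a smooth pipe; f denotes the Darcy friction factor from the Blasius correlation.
Formula: f = \frac{0.316}{Re^{0.25}}
f = 0.316/69000^0.25 = 0.0195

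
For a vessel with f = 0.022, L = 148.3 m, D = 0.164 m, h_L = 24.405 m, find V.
Formula: h_L = f \frac{L}{D} \frac{V^2}{2g}
Substituting knowns: 24.405 = 0.022·(148.3/0.164)·V²/(2·9.81)
Solving for V: V = √(24.405·2·9.81/(0.022·(148.3/0.164))) = 4.906 m/s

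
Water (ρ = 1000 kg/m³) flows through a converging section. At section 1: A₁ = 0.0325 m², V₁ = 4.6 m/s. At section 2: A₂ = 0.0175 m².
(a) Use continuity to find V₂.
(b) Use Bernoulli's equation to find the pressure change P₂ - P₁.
(a) Continuity: A₁V₁=A₂V₂ -> V₂=A₁V₁/A₂=0.0325*4.6/0.0175=8.54 m/s
(b) Bernoulli: P₂-P₁=0.5*rho*(V₁^2-V₂^2)/1000=0.5*1000*(4.6^2-8.54^2)/1000=-25.89 kPa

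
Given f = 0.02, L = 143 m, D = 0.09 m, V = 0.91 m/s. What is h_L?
Formula: h_L = f \frac{L}{D} \frac{V^2}{2g}
h_L = 0.02·(143/0.09)·0.91²/(2·9.81) = 1.341 m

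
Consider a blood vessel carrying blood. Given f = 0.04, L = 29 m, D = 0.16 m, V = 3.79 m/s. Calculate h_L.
Formula: h_L = f \frac{L}{D} \frac{V^2}{2g}
h_L = 0.04·(29/0.16)·3.79²/(2·9.81) = 5.308 m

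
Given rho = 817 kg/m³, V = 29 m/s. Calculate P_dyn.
Formula: P_{dyn} = \frac{1}{2} \rho V^2
P_dyn = 0.5·817·29²/1000 = 343.5 kPa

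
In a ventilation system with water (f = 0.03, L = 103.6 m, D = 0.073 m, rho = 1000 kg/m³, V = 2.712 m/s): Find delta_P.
Formula: \Delta P = f \frac{L}{D} \frac{\rho V^2}{2}
delta_P = 0.03·(103.6/0.073)·0.5·1000·2.712²/1000 = 156.6 kPa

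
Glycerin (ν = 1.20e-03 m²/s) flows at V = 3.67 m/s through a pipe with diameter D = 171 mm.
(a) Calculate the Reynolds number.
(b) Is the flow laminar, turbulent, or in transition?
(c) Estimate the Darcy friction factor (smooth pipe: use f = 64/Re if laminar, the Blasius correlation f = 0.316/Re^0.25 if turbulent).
(a) Re = V·D/ν = 3.67·0.171/1.20e-03 = 522.98
(b) Flow regime: laminar (Re < 2300)
(c) Friction factor: f = 64/Re = 64/522.98 = 0.1224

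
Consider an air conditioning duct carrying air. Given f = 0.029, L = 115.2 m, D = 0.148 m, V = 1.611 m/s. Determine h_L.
Formula: h_L = f \frac{L}{D} \frac{V^2}{2g}
h_L = 0.029·(115.2/0.148)·1.611²/(2·9.81) = 2.986 m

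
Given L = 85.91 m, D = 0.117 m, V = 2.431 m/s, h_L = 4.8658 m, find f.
Formula: h_L = f \frac{L}{D} \frac{V^2}{2g}
Substituting knowns: 4.8658 = f·(85.91/0.117)·2.431²/(2·9.81)
Solving for f: f = 4.8658·2·9.81/((85.91/0.117)·2.431²) = 0.022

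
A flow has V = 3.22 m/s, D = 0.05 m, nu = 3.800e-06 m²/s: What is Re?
Formula: Re = \frac{V D}{\nu}
Re = 3.22·0.05/3.800e-06 = 42368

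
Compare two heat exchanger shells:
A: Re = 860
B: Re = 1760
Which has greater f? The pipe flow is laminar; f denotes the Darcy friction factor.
f(A) = 0.07442, f(B) = 0.03636. Answer: A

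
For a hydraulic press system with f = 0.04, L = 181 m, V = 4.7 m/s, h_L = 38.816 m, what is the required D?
Formula: h_L = f \frac{L}{D} \frac{V^2}{2g}
Substituting knowns: 38.816 = 0.04·(181/D)·4.7²/(2·9.81)
Solving for D: D = 0.04·181·4.7²/(2·9.81·38.816) = 0.21 m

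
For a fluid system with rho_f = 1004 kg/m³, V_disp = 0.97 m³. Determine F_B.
Formula: F_B = \rho_f g V_{disp}
F_B = 1004·9.81·0.97 = 9554 N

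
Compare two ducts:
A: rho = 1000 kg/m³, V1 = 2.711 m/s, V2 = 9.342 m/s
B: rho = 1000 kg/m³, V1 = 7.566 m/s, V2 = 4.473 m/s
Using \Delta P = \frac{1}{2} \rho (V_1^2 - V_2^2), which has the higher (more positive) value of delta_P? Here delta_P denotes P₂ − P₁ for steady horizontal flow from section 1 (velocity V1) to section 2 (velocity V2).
delta_P(A) = -39.96 kPa, delta_P(B) = 18.62 kPa. Answer: B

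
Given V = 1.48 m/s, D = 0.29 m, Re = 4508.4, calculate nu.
Formula: Re = \frac{V D}{\nu}
Substituting knowns: 4508.4 = 1.48·0.29/nu
Solving for nu: nu = 1.48·0.29/4508.4 = 9.520e-05 m²/s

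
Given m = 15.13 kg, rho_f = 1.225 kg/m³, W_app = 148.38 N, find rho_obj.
Formula: W_{app} = mg\left(1 - \frac{\rho_f}{\rho_{obj}}\right)
Substituting knowns: 148.38 = 15.13·9.81·(1 − 1.225/rho_obj)
Solving for rho_obj: rho_obj = 1.225/(1 − 148.38/(15.13·9.81)) = 4014 kg/m³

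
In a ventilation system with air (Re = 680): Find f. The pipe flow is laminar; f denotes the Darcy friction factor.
Formula: f = \frac{64}{Re}
f = 64/680 = 0.09412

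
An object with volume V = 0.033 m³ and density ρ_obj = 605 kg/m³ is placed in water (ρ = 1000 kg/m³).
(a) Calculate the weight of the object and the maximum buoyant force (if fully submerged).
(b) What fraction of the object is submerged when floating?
(a) W=rho_obj*g*V=605*9.81*0.033=195.9 N; F_B(max)=rho*g*V=1000*9.81*0.033=323.7 N
(b) Floating fraction=rho_obj/rho=605/1000=0.605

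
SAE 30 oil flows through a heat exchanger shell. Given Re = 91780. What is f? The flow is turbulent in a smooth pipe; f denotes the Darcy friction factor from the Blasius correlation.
Formula: f = \frac{0.316}{Re^{0.25}}
f = 0.316/91780^0.25 = 0.01816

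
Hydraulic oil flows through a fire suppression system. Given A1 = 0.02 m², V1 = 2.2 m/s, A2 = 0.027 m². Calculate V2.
Formula: V_2 = \frac{A_1 V_1}{A_2}
V2 = 0.02·2.2/0.027 = 1.63 m/s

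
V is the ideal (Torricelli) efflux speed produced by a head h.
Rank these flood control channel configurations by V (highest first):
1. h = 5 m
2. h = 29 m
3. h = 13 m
Case 1: V = 9.905 m/s
Case 2: V = 23.85 m/s
Case 3: V = 15.97 m/s
Ranking (highest first): 2, 3, 1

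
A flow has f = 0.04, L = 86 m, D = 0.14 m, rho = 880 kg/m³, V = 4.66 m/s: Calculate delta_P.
Formula: \Delta P = f \frac{L}{D} \frac{\rho V^2}{2}
delta_P = 0.04·(86/0.14)·0.5·880·4.66²/1000 = 234.8 kPa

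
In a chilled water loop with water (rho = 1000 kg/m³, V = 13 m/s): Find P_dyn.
Formula: P_{dyn} = \frac{1}{2} \rho V^2
P_dyn = 0.5·1000·13²/1000 = 84.5 kPa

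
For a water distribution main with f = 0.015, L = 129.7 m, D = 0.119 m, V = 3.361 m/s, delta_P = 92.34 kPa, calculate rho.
Formula: \Delta P = f \frac{L}{D} \frac{\rho V^2}{2}
Substituting knowns: 92.34 = 0.015·(129.7/0.119)·0.5·rho·3.361²/1000
Solving for rho: rho = (92.34·1000)/(0.015·(129.7/0.119)·0.5·3.361²) = 1000 kg/m³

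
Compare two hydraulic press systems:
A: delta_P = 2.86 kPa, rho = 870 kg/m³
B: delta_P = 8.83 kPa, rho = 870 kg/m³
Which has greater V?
V(A) = 2.564 m/s, V(B) = 4.505 m/s. Answer: B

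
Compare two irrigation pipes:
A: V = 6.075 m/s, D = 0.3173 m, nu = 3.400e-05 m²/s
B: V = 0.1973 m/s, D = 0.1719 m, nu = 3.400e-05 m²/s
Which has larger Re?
Re(A) = 56694, Re(B) = 997.5. Answer: A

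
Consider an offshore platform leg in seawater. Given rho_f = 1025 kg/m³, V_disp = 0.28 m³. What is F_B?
Formula: F_B = \rho_f g V_{disp}
F_B = 1025·9.81·0.28 = 2815 N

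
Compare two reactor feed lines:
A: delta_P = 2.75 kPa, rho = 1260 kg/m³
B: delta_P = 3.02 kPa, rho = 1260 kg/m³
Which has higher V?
V(A) = 2.089 m/s, V(B) = 2.189 m/s. Answer: B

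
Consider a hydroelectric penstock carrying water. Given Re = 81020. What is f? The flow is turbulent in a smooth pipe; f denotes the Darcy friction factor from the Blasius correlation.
Formula: f = \frac{0.316}{Re^{0.25}}
f = 0.316/81020^0.25 = 0.01873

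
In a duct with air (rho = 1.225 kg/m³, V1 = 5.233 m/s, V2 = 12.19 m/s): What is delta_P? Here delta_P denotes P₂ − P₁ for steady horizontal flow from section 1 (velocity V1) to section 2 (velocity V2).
Formula: \Delta P = \frac{1}{2} \rho (V_1^2 - V_2^2)
delta_P = 0.5·1.225·(5.233² − 12.19²)/1000 = -0.07424 kPa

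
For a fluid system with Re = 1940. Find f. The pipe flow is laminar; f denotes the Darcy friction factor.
Formula: f = \frac{64}{Re}
f = 64/1940 = 0.03299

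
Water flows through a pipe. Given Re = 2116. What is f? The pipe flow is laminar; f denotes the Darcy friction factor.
Formula: f = \frac{64}{Re}
f = 64/2116 = 0.03025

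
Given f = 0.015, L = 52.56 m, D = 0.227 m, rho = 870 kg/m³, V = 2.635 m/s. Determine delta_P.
Formula: \Delta P = f \frac{L}{D} \frac{\rho V^2}{2}
delta_P = 0.015·(52.56/0.227)·0.5·870·2.635²/1000 = 10.49 kPa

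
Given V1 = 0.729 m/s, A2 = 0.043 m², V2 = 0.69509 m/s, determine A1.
Formula: V_2 = \frac{A_1 V_1}{A_2}
Substituting knowns: 0.69509 = A1·0.729/0.043
Solving for A1: A1 = 0.69509·0.043/0.729 = 0.041 m²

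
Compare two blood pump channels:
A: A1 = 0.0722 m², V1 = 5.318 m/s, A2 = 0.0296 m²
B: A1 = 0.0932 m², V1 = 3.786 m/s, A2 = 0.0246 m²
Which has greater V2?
V2(A) = 12.97 m/s, V2(B) = 14.34 m/s. Answer: B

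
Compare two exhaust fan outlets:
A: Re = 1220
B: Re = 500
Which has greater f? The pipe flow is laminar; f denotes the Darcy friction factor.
f(A) = 0.05246, f(B) = 0.128. Answer: B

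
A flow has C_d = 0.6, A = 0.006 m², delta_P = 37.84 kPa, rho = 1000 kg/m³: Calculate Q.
Formula: Q = C_d A \sqrt{\frac{2 \Delta P}{\rho}}
Q = 0.6·0.006·√(2·(37.84·1000)/1000)·1000 = 31.32 L/s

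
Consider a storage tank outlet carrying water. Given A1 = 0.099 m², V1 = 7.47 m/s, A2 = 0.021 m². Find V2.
Formula: V_2 = \frac{A_1 V_1}{A_2}
V2 = 0.099·7.47/0.021 = 35.22 m/s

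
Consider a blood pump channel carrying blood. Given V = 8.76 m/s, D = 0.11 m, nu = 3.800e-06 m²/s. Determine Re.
Formula: Re = \frac{V D}{\nu}
Re = 8.76·0.11/3.800e-06 = 253579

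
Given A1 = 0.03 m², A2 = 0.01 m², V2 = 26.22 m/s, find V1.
Formula: V_2 = \frac{A_1 V_1}{A_2}
Substituting knowns: 26.22 = 0.03·V1/0.01
Solving for V1: V1 = 26.22·0.01/0.03 = 8.74 m/s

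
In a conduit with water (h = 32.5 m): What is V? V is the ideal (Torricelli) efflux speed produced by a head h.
Formula: V = \sqrt{2 g h}
V = √(2·9.81·32.5) = 25.25 m/s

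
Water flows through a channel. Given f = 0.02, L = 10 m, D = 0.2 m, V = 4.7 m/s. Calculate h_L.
Formula: h_L = f \frac{L}{D} \frac{V^2}{2g}
h_L = 0.02·(10/0.2)·4.7²/(2·9.81) = 1.126 m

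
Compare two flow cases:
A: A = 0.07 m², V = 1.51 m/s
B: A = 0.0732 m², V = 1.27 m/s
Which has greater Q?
Q(A) = 105.7 L/s, Q(B) = 92.96 L/s. Answer: A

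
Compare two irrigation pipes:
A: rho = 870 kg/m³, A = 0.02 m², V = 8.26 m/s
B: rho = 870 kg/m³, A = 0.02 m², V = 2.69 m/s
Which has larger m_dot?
m_dot(A) = 143.7 kg/s, m_dot(B) = 46.81 kg/s. Answer: A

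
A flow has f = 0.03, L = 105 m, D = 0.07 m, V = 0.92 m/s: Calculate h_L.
Formula: h_L = f \frac{L}{D} \frac{V^2}{2g}
h_L = 0.03·(105/0.07)·0.92²/(2·9.81) = 1.941 m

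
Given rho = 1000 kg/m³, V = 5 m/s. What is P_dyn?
Formula: P_{dyn} = \frac{1}{2} \rho V^2
P_dyn = 0.5·1000·5²/1000 = 12.5 kPa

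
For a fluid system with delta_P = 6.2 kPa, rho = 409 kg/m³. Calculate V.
Formula: V = \sqrt{\frac{2 \Delta P}{\rho}}
V = √(2·(6.2·1000)/409) = 5.506 m/s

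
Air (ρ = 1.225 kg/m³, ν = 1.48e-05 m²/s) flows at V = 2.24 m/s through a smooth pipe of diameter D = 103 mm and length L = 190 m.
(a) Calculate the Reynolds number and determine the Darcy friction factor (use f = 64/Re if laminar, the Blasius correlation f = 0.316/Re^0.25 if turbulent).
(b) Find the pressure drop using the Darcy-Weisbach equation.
(a) Re = V·D/ν = 2.24·0.103/1.48e-05 = 15589 → turbulent (Re > 4000); f = 0.316/Re^0.25 = 0.316/15589^0.25 = 0.02828
(b) Darcy-Weisbach: ΔP = f·(L/D)·½ρV²/1000 = 0.02828·(190/0.103)·½·1.225·2.24²/1000 = 0.1603 kPa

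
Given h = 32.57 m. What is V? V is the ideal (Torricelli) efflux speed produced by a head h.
Formula: V = \sqrt{2 g h}
V = √(2·9.81·32.57) = 25.28 m/s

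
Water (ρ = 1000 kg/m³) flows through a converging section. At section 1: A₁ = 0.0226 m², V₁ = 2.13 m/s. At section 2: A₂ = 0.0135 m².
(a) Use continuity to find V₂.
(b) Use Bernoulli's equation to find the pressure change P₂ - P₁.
(a) Continuity: A₁V₁=A₂V₂ -> V₂=A₁V₁/A₂=0.0226*2.13/0.0135=3.57 m/s
(b) Bernoulli: P₂-P₁=0.5*rho*(V₁^2-V₂^2)/1000=0.5*1000*(2.13^2-3.57^2)/1000=-4.104 kPa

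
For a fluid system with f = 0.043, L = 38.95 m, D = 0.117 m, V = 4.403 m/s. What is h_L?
Formula: h_L = f \frac{L}{D} \frac{V^2}{2g}
h_L = 0.043·(38.95/0.117)·4.403²/(2·9.81) = 14.14 m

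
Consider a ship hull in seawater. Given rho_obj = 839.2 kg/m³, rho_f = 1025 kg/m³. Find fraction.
Formula: f_{sub} = \frac{\rho_{obj}}{\rho_f}
fraction = 839.2/1025 = 0.8187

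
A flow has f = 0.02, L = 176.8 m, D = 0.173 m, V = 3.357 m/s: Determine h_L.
Formula: h_L = f \frac{L}{D} \frac{V^2}{2g}
h_L = 0.02·(176.8/0.173)·3.357²/(2·9.81) = 11.74 m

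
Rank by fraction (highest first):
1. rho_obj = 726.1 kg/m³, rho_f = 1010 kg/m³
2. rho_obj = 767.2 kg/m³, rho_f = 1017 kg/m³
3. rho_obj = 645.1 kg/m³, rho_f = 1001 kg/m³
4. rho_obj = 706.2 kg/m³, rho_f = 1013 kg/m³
Case 1: fraction = 0.7189
Case 2: fraction = 0.7544
Case 3: fraction = 0.6445
Case 4: fraction = 0.6971
Ranking (highest first): 2, 1, 4, 3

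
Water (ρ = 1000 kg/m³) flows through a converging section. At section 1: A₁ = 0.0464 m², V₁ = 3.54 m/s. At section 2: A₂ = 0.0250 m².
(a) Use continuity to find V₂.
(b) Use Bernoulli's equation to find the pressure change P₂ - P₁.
(a) Continuity: A₁V₁=A₂V₂ -> V₂=A₁V₁/A₂=0.0464*3.54/0.0250=6.57 m/s
(b) Bernoulli: P₂-P₁=0.5*rho*(V₁^2-V₂^2)/1000=0.5*1000*(3.54^2-6.57^2)/1000=-15.32 kPa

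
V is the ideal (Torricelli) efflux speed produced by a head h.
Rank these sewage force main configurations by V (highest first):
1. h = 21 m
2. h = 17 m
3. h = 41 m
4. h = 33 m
Case 1: V = 20.3 m/s
Case 2: V = 18.26 m/s
Case 3: V = 28.36 m/s
Case 4: V = 25.45 m/s
Ranking (highest first): 3, 4, 1, 2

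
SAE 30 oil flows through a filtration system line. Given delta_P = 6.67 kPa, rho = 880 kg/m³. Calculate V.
Formula: V = \sqrt{\frac{2 \Delta P}{\rho}}
V = √(2·(6.67·1000)/880) = 3.893 m/s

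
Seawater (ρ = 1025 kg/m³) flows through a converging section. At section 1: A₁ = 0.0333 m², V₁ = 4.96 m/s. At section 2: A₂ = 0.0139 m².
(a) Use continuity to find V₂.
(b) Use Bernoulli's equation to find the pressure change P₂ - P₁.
(a) Continuity: A₁V₁=A₂V₂ -> V₂=A₁V₁/A₂=0.0333*4.96/0.0139=11.88 m/s
(b) Bernoulli: P₂-P₁=0.5*rho*(V₁^2-V₂^2)/1000=0.5*1025*(4.96^2-11.88^2)/1000=-59.72 kPa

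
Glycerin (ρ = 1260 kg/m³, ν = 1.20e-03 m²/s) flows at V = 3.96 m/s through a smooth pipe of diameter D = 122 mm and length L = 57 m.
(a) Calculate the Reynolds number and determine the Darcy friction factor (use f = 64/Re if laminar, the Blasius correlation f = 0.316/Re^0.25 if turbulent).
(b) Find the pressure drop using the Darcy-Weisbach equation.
(a) Re = V·D/ν = 3.96·0.122/1.20e-03 = 402.6 → laminar (Re < 2300); f = 64/Re = 64/402.6 = 0.15897
(b) Darcy-Weisbach: ΔP = f·(L/D)·½ρV²/1000 = 0.15897·(57/0.122)·½·1260·3.96²/1000 = 733.8 kPa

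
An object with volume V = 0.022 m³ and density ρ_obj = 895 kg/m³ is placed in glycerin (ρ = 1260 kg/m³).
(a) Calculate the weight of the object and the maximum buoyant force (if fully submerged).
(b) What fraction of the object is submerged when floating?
(a) W=rho_obj*g*V=895*9.81*0.022=193.2 N; F_B(max)=rho*g*V=1260*9.81*0.022=271.9 N
(b) Floating fraction=rho_obj/rho=895/1260=0.710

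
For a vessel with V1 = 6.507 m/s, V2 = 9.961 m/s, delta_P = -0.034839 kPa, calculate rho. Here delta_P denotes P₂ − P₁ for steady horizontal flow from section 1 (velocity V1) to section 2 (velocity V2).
Formula: \Delta P = \frac{1}{2} \rho (V_1^2 - V_2^2)
Substituting knowns: -0.034839 = 0.5·rho·(6.507² − 9.961²)/1000
Solving for rho: rho = 2·(-0.034839·1000)/(6.507² − 9.961²) = 1.225 kg/m³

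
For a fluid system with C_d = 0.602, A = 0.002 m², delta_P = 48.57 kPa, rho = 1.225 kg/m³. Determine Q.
Formula: Q = C_d A \sqrt{\frac{2 \Delta P}{\rho}}
Q = 0.602·0.002·√(2·(48.57·1000)/1.225)·1000 = 339 L/s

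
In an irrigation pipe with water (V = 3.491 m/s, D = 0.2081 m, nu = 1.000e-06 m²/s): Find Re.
Formula: Re = \frac{V D}{\nu}
Re = 3.491·0.2081/1.000e-06 = 726477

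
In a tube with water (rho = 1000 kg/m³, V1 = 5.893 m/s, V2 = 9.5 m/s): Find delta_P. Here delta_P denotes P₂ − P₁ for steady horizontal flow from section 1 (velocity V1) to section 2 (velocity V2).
Formula: \Delta P = \frac{1}{2} \rho (V_1^2 - V_2^2)
delta_P = 0.5·1000·(5.893² − 9.5²)/1000 = -27.76 kPa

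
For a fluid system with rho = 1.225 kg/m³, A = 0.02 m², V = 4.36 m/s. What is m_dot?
Formula: \dot{m} = \rho A V
m_dot = 1.225·0.02·4.36 = 0.1068 kg/s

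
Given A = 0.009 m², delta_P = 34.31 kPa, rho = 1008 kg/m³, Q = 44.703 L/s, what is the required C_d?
Formula: Q = C_d A \sqrt{\frac{2 \Delta P}{\rho}}
Substituting knowns: 44.703 = C_d·0.009·√(2·(34.31·1000)/1008)·1000
Solving for C_d: C_d = (44.703/1000)/(0.009·√(2·(34.31·1000)/1008)) = 0.602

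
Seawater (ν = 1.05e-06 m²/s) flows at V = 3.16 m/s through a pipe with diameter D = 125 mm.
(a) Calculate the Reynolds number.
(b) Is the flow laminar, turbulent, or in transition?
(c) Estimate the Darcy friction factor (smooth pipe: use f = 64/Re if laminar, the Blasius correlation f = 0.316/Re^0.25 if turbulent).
(a) Re = V·D/ν = 3.16·0.125/1.05e-06 = 376190
(b) Flow regime: turbulent (Re > 4000)
(c) Friction factor: f = 0.316/Re^0.25 = 0.316/376190^0.25 = 0.01276 (Blasius is strictly valid for Re ≲ 1e5; used here as the smooth-pipe estimate the problem specifies)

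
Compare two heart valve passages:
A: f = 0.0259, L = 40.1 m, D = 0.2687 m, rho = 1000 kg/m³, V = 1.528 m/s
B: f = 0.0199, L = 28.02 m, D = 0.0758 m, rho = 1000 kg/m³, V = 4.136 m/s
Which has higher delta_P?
delta_P(A) = 4.512 kPa, delta_P(B) = 62.92 kPa. Answer: B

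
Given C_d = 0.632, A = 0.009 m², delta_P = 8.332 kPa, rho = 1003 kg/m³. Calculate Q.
Formula: Q = C_d A \sqrt{\frac{2 \Delta P}{\rho}}
Q = 0.632·0.009·√(2·(8.332·1000)/1003)·1000 = 23.18 L/s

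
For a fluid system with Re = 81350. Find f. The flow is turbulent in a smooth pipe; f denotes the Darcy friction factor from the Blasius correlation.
Formula: f = \frac{0.316}{Re^{0.25}}
f = 0.316/81350^0.25 = 0.01871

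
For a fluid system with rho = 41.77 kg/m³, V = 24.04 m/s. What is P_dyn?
Formula: P_{dyn} = \frac{1}{2} \rho V^2
P_dyn = 0.5·41.77·24.04²/1000 = 12.07 kPa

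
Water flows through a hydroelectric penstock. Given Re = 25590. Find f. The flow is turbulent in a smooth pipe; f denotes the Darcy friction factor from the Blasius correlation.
Formula: f = \frac{0.316}{Re^{0.25}}
f = 0.316/25590^0.25 = 0.02498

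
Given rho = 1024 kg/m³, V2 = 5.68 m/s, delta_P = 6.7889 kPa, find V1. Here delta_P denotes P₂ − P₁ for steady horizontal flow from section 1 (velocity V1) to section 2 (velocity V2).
Formula: \Delta P = \frac{1}{2} \rho (V_1^2 - V_2^2)
Substituting knowns: 6.7889 = 0.5·1024·(V1² − 5.68²)/1000
Solving for V1: V1 = √(5.68² + 2·(6.7889·1000)/1024) = 6.747 m/s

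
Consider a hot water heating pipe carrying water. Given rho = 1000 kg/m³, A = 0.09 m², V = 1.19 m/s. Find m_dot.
Formula: \dot{m} = \rho A V
m_dot = 1000·0.09·1.19 = 107.1 kg/s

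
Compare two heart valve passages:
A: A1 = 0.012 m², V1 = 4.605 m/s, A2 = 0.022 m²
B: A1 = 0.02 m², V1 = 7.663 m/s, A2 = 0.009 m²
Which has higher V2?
V2(A) = 2.512 m/s, V2(B) = 17.03 m/s. Answer: B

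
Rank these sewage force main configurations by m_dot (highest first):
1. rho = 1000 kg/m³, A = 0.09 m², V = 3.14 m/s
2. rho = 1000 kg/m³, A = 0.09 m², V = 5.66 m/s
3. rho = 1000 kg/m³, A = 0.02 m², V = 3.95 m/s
Case 1: m_dot = 282.6 kg/s
Case 2: m_dot = 509.4 kg/s
Case 3: m_dot = 79 kg/s
Ranking (highest first): 2, 1, 3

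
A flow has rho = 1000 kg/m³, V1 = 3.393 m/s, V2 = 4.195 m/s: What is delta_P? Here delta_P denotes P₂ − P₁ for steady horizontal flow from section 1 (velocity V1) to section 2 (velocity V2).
Formula: \Delta P = \frac{1}{2} \rho (V_1^2 - V_2^2)
delta_P = 0.5·1000·(3.393² − 4.195²)/1000 = -3.043 kPa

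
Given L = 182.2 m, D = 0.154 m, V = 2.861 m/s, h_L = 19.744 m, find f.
Formula: h_L = f \frac{L}{D} \frac{V^2}{2g}
Substituting knowns: 19.744 = f·(182.2/0.154)·2.861²/(2·9.81)
Solving for f: f = 19.744·2·9.81/((182.2/0.154)·2.861²) = 0.04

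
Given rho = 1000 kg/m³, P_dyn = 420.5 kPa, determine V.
Formula: P_{dyn} = \frac{1}{2} \rho V^2
Substituting knowns: 420.5 = 0.5·1000·V²/1000
Solving for V: V = √(2·(420.5·1000)/1000) = 29 m/s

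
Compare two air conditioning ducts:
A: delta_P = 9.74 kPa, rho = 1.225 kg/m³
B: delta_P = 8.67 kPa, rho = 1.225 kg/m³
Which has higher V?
V(A) = 126.1 m/s, V(B) = 119 m/s. Answer: A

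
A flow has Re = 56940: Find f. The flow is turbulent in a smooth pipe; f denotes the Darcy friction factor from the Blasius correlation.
Formula: f = \frac{0.316}{Re^{0.25}}
f = 0.316/56940^0.25 = 0.02046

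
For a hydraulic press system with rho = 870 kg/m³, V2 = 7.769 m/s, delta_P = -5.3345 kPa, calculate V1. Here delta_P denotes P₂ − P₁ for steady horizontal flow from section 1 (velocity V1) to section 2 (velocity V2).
Formula: \Delta P = \frac{1}{2} \rho (V_1^2 - V_2^2)
Substituting knowns: -5.3345 = 0.5·870·(V1² − 7.769²)/1000
Solving for V1: V1 = √(7.769² + 2·(-5.3345·1000)/870) = 6.935 m/s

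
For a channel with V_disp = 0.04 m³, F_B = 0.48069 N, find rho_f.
Formula: F_B = \rho_f g V_{disp}
Substituting knowns: 0.48069 = rho_f·9.81·0.04
Solving for rho_f: rho_f = 0.48069/(9.81·0.04) = 1.225 kg/m³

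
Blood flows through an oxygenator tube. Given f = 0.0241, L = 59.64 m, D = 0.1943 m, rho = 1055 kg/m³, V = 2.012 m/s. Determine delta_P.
Formula: \Delta P = f \frac{L}{D} \frac{\rho V^2}{2}
delta_P = 0.0241·(59.64/0.1943)·0.5·1055·2.012²/1000 = 15.8 kPa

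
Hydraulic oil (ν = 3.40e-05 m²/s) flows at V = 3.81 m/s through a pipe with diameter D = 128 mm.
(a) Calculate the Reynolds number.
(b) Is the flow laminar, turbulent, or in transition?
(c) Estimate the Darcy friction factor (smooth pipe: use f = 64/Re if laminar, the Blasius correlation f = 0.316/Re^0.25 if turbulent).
(a) Re = V·D/ν = 3.81·0.128/3.40e-05 = 14344
(b) Flow regime: turbulent (Re > 4000)
(c) Friction factor: f = 0.316/Re^0.25 = 0.316/14344^0.25 = 0.02887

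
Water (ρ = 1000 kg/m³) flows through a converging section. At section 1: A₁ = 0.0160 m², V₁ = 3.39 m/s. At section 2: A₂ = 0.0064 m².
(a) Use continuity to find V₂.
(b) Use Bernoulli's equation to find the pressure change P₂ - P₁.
(a) Continuity: A₁V₁=A₂V₂ -> V₂=A₁V₁/A₂=0.0160*3.39/0.0064=8.47 m/s
(b) Bernoulli: P₂-P₁=0.5*rho*(V₁^2-V₂^2)/1000=0.5*1000*(3.39^2-8.47^2)/1000=-30.12 kPa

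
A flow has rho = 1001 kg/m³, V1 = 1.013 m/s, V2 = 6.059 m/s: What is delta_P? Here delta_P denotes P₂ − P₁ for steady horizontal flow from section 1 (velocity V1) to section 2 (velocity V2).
Formula: \Delta P = \frac{1}{2} \rho (V_1^2 - V_2^2)
delta_P = 0.5·1001·(1.013² − 6.059²)/1000 = -17.86 kPa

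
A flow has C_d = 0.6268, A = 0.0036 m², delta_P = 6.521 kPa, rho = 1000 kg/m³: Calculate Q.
Formula: Q = C_d A \sqrt{\frac{2 \Delta P}{\rho}}
Q = 0.6268·0.0036·√(2·(6.521·1000)/1000)·1000 = 8.149 L/s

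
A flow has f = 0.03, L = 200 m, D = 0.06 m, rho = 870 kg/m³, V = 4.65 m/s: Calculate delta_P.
Formula: \Delta P = f \frac{L}{D} \frac{\rho V^2}{2}
delta_P = 0.03·(200/0.06)·0.5·870·4.65²/1000 = 940.6 kPa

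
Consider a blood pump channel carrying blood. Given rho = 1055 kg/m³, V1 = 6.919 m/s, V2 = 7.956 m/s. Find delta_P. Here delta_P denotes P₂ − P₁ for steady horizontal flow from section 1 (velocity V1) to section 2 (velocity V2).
Formula: \Delta P = \frac{1}{2} \rho (V_1^2 - V_2^2)
delta_P = 0.5·1055·(6.919² − 7.956²)/1000 = -8.137 kPa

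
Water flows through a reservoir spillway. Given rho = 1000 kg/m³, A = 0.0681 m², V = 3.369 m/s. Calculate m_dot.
Formula: \dot{m} = \rho A V
m_dot = 1000·0.0681·3.369 = 229.4 kg/s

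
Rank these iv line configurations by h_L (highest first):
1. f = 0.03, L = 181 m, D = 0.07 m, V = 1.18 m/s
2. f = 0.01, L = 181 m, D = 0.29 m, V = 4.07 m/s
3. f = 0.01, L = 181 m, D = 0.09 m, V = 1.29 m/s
Case 1: h_L = 5.505 m
Case 2: h_L = 5.27 m
Case 3: h_L = 1.706 m
Ranking (highest first): 1, 2, 3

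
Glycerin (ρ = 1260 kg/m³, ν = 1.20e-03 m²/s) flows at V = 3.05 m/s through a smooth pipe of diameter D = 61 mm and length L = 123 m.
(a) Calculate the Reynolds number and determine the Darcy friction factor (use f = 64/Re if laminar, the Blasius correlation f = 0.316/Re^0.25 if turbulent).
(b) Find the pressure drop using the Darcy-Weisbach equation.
(a) Re = V·D/ν = 3.05·0.061/1.20e-03 = 155.04 → laminar (Re < 2300); f = 64/Re = 64/155.04 = 0.4128
(b) Darcy-Weisbach: ΔP = f·(L/D)·½ρV²/1000 = 0.4128·(123/0.061)·½·1260·3.05²/1000 = 4878 kPa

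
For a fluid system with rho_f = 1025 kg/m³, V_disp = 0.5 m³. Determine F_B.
Formula: F_B = \rho_f g V_{disp}
F_B = 1025·9.81·0.5 = 5028 N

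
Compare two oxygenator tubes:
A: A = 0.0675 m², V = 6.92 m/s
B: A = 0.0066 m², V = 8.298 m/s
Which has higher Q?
Q(A) = 467.1 L/s, Q(B) = 54.77 L/s. Answer: A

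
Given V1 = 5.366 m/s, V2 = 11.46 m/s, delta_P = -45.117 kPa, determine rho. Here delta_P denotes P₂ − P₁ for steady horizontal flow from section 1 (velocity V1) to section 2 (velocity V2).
Formula: \Delta P = \frac{1}{2} \rho (V_1^2 - V_2^2)
Substituting knowns: -45.117 = 0.5·rho·(5.366² − 11.46²)/1000
Solving for rho: rho = 2·(-45.117·1000)/(5.366² − 11.46²) = 880 kg/m³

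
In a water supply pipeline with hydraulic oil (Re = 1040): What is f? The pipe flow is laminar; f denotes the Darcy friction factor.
Formula: f = \frac{64}{Re}
f = 64/1040 = 0.06154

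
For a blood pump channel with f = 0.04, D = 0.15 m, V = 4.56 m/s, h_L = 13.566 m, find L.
Formula: h_L = f \frac{L}{D} \frac{V^2}{2g}
Substituting knowns: 13.566 = 0.04·(L/0.15)·4.56²/(2·9.81)
Solving for L: L = 13.566·2·9.81·0.15/(0.04·4.56²) = 48 m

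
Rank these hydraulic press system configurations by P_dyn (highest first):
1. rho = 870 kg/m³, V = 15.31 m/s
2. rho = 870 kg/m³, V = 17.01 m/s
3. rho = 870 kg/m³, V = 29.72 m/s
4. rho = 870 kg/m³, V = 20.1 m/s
Case 1: P_dyn = 102 kPa
Case 2: P_dyn = 125.9 kPa
Case 3: P_dyn = 384.2 kPa
Case 4: P_dyn = 175.7 kPa
Ranking (highest first): 3, 4, 2, 1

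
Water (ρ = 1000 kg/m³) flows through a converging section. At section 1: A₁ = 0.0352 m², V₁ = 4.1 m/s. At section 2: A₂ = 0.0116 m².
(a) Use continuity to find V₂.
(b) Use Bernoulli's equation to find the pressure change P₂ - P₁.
(a) Continuity: A₁V₁=A₂V₂ -> V₂=A₁V₁/A₂=0.0352*4.1/0.0116=12.44 m/s
(b) Bernoulli: P₂-P₁=0.5*rho*(V₁^2-V₂^2)/1000=0.5*1000*(4.1^2-12.44^2)/1000=-68.97 kPa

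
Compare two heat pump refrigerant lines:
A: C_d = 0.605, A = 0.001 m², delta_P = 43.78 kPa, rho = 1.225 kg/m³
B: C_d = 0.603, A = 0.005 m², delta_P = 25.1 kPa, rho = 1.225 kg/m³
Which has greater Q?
Q(A) = 161.7 L/s, Q(B) = 610.3 L/s. Answer: B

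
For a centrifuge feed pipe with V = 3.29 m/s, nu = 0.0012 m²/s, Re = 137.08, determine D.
Formula: Re = \frac{V D}{\nu}
Substituting knowns: 137.08 = 3.29·D/0.0012
Solving for D: D = 137.08·0.0012/3.29 = 0.05 m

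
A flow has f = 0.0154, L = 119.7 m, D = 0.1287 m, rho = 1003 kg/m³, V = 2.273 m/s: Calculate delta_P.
Formula: \Delta P = f \frac{L}{D} \frac{\rho V^2}{2}
delta_P = 0.0154·(119.7/0.1287)·0.5·1003·2.273²/1000 = 37.11 kPa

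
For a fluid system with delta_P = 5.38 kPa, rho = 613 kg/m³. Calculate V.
Formula: V = \sqrt{\frac{2 \Delta P}{\rho}}
V = √(2·(5.38·1000)/613) = 4.19 m/s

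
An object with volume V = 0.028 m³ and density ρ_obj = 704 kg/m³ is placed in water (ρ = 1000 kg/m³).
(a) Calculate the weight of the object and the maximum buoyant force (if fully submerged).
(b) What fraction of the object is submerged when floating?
(a) W=rho_obj*g*V=704*9.81*0.028=193.4 N; F_B(max)=rho*g*V=1000*9.81*0.028=274.7 N
(b) Floating fraction=rho_obj/rho=704/1000=0.704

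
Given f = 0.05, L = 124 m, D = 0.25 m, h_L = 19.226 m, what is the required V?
Formula: h_L = f \frac{L}{D} \frac{V^2}{2g}
Substituting knowns: 19.226 = 0.05·(124/0.25)·V²/(2·9.81)
Solving for V: V = √(19.226·2·9.81/(0.05·(124/0.25))) = 3.9 m/s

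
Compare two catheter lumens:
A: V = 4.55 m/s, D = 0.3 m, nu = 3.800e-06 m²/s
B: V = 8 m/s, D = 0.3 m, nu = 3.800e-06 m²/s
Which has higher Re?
Re(A) = 359211, Re(B) = 631579. Answer: B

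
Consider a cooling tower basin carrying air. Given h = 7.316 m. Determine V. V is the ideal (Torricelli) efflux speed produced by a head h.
Formula: V = \sqrt{2 g h}
V = √(2·9.81·7.316) = 11.98 m/s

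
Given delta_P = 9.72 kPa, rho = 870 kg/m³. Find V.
Formula: V = \sqrt{\frac{2 \Delta P}{\rho}}
V = √(2·(9.72·1000)/870) = 4.727 m/s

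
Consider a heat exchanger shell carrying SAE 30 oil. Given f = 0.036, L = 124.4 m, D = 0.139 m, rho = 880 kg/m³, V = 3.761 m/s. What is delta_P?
Formula: \Delta P = f \frac{L}{D} \frac{\rho V^2}{2}
delta_P = 0.036·(124.4/0.139)·0.5·880·3.761²/1000 = 200.5 kPa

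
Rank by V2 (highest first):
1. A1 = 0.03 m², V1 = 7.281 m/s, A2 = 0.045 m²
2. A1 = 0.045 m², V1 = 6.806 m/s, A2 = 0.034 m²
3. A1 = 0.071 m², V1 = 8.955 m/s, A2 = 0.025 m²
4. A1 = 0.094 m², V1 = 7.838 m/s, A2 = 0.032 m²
Case 1: V2 = 4.854 m/s
Case 2: V2 = 9.008 m/s
Case 3: V2 = 25.43 m/s
Case 4: V2 = 23.02 m/s
Ranking (highest first): 3, 4, 2, 1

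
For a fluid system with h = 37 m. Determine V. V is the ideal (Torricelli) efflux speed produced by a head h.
Formula: V = \sqrt{2 g h}
V = √(2·9.81·37) = 26.94 m/s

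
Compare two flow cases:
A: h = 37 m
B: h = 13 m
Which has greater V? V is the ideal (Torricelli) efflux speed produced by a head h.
V(A) = 26.94 m/s, V(B) = 15.97 m/s. Answer: A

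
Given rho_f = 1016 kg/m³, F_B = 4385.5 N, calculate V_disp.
Formula: F_B = \rho_f g V_{disp}
Substituting knowns: 4385.5 = 1016·9.81·V_disp
Solving for V_disp: V_disp = 4385.5/(1016·9.81) = 0.44 m³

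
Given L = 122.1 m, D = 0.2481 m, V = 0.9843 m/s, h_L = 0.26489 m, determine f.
Formula: h_L = f \frac{L}{D} \frac{V^2}{2g}
Substituting knowns: 0.26489 = f·(122.1/0.2481)·0.9843²/(2·9.81)
Solving for f: f = 0.26489·2·9.81/((122.1/0.2481)·0.9843²) = 0.0109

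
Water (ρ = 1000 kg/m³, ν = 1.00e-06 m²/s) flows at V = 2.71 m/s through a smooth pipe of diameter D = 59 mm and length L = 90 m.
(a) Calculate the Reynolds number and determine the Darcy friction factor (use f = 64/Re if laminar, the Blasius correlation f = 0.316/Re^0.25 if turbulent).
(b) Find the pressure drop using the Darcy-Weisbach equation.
(a) Re = V·D/ν = 2.71·0.059/1.00e-06 = 159890 → turbulent (Re > 4000); f = 0.316/Re^0.25 = 0.316/159890^0.25 = 0.015803 (Blasius is strictly valid for Re ≲ 1e5; used here as the smooth-pipe estimate the problem specifies)
(b) Darcy-Weisbach: ΔP = f·(L/D)·½ρV²/1000 = 0.015803·(90/0.059)·½·1000·2.71²/1000 = 88.52 kPa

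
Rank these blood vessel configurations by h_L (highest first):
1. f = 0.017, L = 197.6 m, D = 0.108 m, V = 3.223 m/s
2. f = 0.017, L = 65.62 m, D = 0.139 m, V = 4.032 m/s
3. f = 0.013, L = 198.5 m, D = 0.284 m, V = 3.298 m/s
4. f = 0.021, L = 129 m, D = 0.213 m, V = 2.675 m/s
Case 1: h_L = 16.47 m
Case 2: h_L = 6.65 m
Case 3: h_L = 5.037 m
Case 4: h_L = 4.639 m
Ranking (highest first): 1, 2, 3, 4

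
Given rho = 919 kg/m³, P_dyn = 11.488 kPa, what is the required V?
Formula: P_{dyn} = \frac{1}{2} \rho V^2
Substituting knowns: 11.488 = 0.5·919·V²/1000
Solving for V: V = √(2·(11.488·1000)/919) = 5 m/s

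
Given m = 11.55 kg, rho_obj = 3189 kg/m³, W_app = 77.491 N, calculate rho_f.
Formula: W_{app} = mg\left(1 - \frac{\rho_f}{\rho_{obj}}\right)
Substituting knowns: 77.491 = 11.55·9.81·(1 − rho_f/3189)
Solving for rho_f: rho_f = 3189·(1 − 77.491/(11.55·9.81)) = 1008 kg/m³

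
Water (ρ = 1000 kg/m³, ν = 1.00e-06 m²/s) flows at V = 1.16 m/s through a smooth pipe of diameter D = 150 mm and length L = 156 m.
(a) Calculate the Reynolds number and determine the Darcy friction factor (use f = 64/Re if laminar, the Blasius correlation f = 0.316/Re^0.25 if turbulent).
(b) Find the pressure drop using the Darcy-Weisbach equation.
(a) Re = V·D/ν = 1.16·0.15/1.00e-06 = 174000 → turbulent (Re > 4000); f = 0.316/Re^0.25 = 0.316/174000^0.25 = 0.015472 (Blasius is strictly valid for Re ≲ 1e5; used here as the smooth-pipe estimate the problem specifies)
(b) Darcy-Weisbach: ΔP = f·(L/D)·½ρV²/1000 = 0.015472·(156/0.150)·½·1000·1.16²/1000 = 10.83 kPa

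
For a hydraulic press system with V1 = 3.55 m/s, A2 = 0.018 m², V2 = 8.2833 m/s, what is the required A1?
Formula: V_2 = \frac{A_1 V_1}{A_2}
Substituting knowns: 8.2833 = A1·3.55/0.018
Solving for A1: A1 = 8.2833·0.018/3.55 = 0.042 m²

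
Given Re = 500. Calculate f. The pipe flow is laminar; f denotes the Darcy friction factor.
Formula: f = \frac{64}{Re}
f = 64/500 = 0.128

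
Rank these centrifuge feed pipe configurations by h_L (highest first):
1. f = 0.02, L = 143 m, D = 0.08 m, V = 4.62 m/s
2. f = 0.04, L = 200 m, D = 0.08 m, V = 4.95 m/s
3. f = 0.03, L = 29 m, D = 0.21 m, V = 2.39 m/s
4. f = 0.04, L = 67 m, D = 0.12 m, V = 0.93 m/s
Case 1: h_L = 38.89 m
Case 2: h_L = 124.9 m
Case 3: h_L = 1.206 m
Case 4: h_L = 0.9845 m
Ranking (highest first): 2, 1, 3, 4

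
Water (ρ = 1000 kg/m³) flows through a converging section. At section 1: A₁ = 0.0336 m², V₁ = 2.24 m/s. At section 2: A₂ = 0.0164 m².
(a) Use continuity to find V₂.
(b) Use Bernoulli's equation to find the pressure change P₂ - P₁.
(a) Continuity: A₁V₁=A₂V₂ -> V₂=A₁V₁/A₂=0.0336*2.24/0.0164=4.59 m/s
(b) Bernoulli: P₂-P₁=0.5*rho*(V₁^2-V₂^2)/1000=0.5*1000*(2.24^2-4.59^2)/1000=-8.025 kPa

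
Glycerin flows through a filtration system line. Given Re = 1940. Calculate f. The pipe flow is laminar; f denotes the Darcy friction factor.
Formula: f = \frac{64}{Re}
f = 64/1940 = 0.03299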